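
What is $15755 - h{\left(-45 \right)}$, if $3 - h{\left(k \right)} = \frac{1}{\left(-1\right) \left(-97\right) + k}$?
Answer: $\frac{819105}{52} \approx 15752.0$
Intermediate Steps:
$h{\left(k \right)} = 3 - \frac{1}{97 + k}$ ($h{\left(k \right)} = 3 - \frac{1}{\left(-1\right) \left(-97\right) + k} = 3 - \frac{1}{97 + k}$)
$15755 - h{\left(-45 \right)} = 15755 - \frac{290 + 3 \left(-45\right)}{97 - 45} = 15755 - \frac{290 - 135}{52} = 15755 - \frac{1}{52} \cdot 155 = 15755 - \frac{155}{52} = \frac{819105}{52}$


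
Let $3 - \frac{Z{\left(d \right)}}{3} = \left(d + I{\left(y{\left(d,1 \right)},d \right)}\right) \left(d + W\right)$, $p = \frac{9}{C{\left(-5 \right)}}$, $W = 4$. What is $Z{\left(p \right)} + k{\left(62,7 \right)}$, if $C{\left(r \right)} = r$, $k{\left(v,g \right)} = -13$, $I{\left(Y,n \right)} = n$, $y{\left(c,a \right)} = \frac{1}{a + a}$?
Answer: $\frac{494}{25} \approx 19.76$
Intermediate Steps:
$y{\left(c,a \right)} = \frac{1}{2 a}$
$p = - \frac{9}{5}$ ($p = \frac{9}{-5} = 9 \left(- \frac{1}{5}\right) = - \frac{9}{5} \approx -1.8$)
$Z{\left(d \right)} = 9 - 6 d \left(4 + d\right)$ ($Z{\left(d \right)} = 9 - 3 \left(d + d\right) \left(d + 4\right) = 9 - 3 \cdot 2 d \left(4 + d\right) = 9 - 6 d \left(4 + d\right)$)
$Z{\left(p \right)} + k{\left(62,7 \right)} = \left(9 - - \frac{216}{5} - 6 \left(- \frac{9}{5}\right)^{2}\right) - 13 = \left(9 + \frac{216}{5} - \frac{486}{25}\right) - 13 = \frac{819}{25} - 13 = \frac{494}{25}$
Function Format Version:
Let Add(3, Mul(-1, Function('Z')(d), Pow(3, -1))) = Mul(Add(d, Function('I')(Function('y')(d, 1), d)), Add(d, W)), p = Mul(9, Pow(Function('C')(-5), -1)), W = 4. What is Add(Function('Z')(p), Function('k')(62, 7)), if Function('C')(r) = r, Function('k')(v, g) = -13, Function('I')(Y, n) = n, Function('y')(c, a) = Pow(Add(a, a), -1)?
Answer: Rational(494, 25) ≈ 19.760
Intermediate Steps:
Function('y')(c, a) = Mul(Rational(1, 2), Pow(a, -1)) (Function('y')(c, a) = Pow(Mul(2, a), -1) = Mul(Rational(1, 2), Pow(a, -1)))
p = Rational(-9, 5) (p = Mul(9, Pow(-5, -1)) = Mul(9, Rational(-1, 5)) = Rational(-9, 5) ≈ -1.8000)
Function('Z')(d) = Add(9, Mul(-6, d, Add(4, d))) (Function('Z')(d) = Add(9, Mul(-3, Mul(Add(d, d), Add(d, 4)))) = Add(9, Mul(-3, Mul(Mul(2, d), Add(4, d)))) = Add(9, Mul(-3, Mul(2, d, Add(4, d)))) = Add(9, Mul(-6, d, Add(4, d))))
Add(Function('Z')(p), Function('k')(62, 7)) = Add(Add(9, Mul(-24, Rational(-9, 5)), Mul(-6, Pow(Rational(-9, 5), 2))), -13) = Add(Add(9, Rational(216, 5), Mul(-6, Rational(81, 25))), -13) = Add(Add(9, Rational(216, 5), Rational(-486, 25)), -13) = Add(Rational(819, 25), -13) = Rational(494, 25)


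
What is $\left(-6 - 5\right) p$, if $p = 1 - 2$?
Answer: $11$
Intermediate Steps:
$p = -1$ ($p = 1 - 2 = -1$)
$\left(-6 - 5\right) p = \left(-6 - 5\right) \left(-1\right) = \left(-11\right) \left(-1\right) = 11$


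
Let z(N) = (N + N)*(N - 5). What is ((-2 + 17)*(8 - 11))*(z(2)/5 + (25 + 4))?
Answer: -1197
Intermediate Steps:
z(N) = 2*N*(-5 + N) (z(N) = (2*N)*(-5 + N) = 2*N*(-5 + N))
((-2 + 17)*(8 - 11))*(z(2)/5 + (25 + 4)) = ((-2 + 17)*(8 - 11))*((2*2*(-5 + 2))/5 + (25 + 4)) = (15*(-3))*((2*2*(-3))*(⅕) + 29) = -45*(-12*⅕ + 29) = -45*(-12/5 + 29) = -45*133/5 = -1197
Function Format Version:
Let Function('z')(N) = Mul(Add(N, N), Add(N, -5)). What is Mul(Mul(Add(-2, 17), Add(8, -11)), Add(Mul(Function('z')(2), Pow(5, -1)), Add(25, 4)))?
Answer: -1197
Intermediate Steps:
Function('z')(N) = Mul(2, N, Add(-5, N)) (Function('z')(N) = Mul(Mul(2, N), Add(-5, N)) = Mul(2, N, Add(-5, N)))
Mul(Mul(Add(-2, 17), Add(8, -11)), Add(Mul(Function('z')(2), Pow(5, -1)), Add(25, 4))) = Mul(Mul(Add(-2, 17), Add(8, -11)), Add(Mul(Mul(2, 2, Add(-5, 2)), Pow(5, -1)), Add(25, 4))) = Mul(Mul(15, -3), Add(Mul(Mul(2, 2, -3), Rational(1, 5)), 29)) = Mul(-45, Add(Mul(-12, Rational(1, 5)), 29)) = Mul(-45, Add(Rational(-12, 5), 29)) = Mul(-45, Rational(133, 5)) = -1197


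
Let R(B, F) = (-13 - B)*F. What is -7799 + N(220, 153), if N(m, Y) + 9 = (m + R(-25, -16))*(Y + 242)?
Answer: 3252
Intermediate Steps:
R(B, F) = F*(-13 - B)
N(m, Y) = -9 + (-192 + m)*(242 + Y) (N(m, Y) = -9 + (m - 1*(-16)*(13 - 25))*(Y + 242) = -9 + (m - 1*(-16)*(-12))*(242 + Y) = -9 + (m - 192)*(242 + Y) = -9 + (-192 + m)*(242 + Y))
-7799 + N(220, 153) = -7799 + (-46473 - 192*153 + 242*220 + 153*220) = -7799 + (-46473 - 29376 + 53240 + 33660) = -7799 + 11051 = 3252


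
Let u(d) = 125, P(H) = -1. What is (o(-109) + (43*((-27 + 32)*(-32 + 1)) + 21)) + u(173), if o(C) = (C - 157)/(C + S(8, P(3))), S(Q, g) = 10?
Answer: -645115/99 ≈ -6516.3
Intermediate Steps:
o(C) = (-157 + C)/(10 + C) (o(C) = (C - 157)/(C + 10) = (-157 + C)/(10 + C))
(o(-109) + (43*((-27 + 32)*(-32 + 1)) + 21)) + u(173) = ((-157 - 109)/(10 - 109) + (43*((-27 + 32)*(-32 + 1)) + 21)) + 125 = (-266/(-99) + (43*(5*(-31)) + 21)) + 125 = (-1/99*(-266) + (43*(-155) + 21)) + 125 = (266/99 + (-6665 + 21)) + 125 = (266/99 - 6644) + 125 = -657490/99 + 125 = -645115/99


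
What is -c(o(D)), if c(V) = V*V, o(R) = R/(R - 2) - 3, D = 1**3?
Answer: -16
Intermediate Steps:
D = 1
o(R) = -3 + R/(-2 + R) (o(R) = R/(-2 + R) - 3 = -3 + R/(-2 + R))
c(V) = V**2
-c(o(D)) = -(2*(3 - 1*1)/(-2 + 1))**2 = -(2*(3 - 1)/(-1))**2 = -(2*(-1)*2)**2 = -1*(-4)**2 = -1*16 = -16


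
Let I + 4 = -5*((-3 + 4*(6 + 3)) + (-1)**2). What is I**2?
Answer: 30276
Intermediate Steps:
I = -174 (I = -4 - 5*((-3 + 4*(6 + 3)) + (-1)**2) = -4 - 5*((-3 + 4*9) + 1) = -4 - 5*((-3 + 36) + 1) = -4 - 5*(33 + 1) = -4 - 5*34 = -4 - 170 = -174)
I**2 = (-174)**2 = 30276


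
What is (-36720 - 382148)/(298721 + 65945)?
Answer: -209434/182333 ≈ -1.1486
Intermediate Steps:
(-36720 - 382148)/(298721 + 65945) = -418868/364666 = -418868*1/364666 = -209434/182333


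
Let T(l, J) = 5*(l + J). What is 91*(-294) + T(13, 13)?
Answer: -26624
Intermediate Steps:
T(l, J) = 5*J + 5*l (T(l, J) = 5*(J + l) = 5*J + 5*l)
91*(-294) + T(13, 13) = 91*(-294) + (5*13 + 5*13) = -26754 + (65 + 65) = -26754 + 130 = -26624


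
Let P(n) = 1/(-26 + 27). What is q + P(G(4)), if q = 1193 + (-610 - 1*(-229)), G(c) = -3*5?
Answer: 813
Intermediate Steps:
G(c) = -15
q = 812 (q = 1193 + (-610 + 229) = 1193 - 381 = 812)
P(n) = 1 (P(n) = 1/1 = 1)
q + P(G(4)) = 812 + 1 = 813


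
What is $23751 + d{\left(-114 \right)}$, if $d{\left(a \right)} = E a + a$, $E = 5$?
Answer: $23067$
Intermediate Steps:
$d{\left(a \right)} = 6 a$ ($d{\left(a \right)} = 5 a + a = 6 a$)
$23751 + d{\left(-114 \right)} = 23751 + 6 \left(-114\right) = 23751 - 684 = 23067$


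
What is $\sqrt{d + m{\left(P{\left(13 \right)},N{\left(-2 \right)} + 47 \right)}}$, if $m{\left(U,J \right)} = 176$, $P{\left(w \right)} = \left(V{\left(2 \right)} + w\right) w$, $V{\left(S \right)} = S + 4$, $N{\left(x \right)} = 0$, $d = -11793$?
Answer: $i \sqrt{11617} \approx 107.78 i$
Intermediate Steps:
$V{\left(S \right)} = 4 + S$
$P{\left(w \right)} = w \left(6 + w\right)$ ($P{\left(w \right)} = \left(\left(4 + 2\right) + w\right) w = \left(6 + w\right) w = w \left(6 + w\right)$)
$\sqrt{d + m{\left(P{\left(13 \right)},N{\left(-2 \right)} + 47 \right)}} = \sqrt{-11793 + 176} = \sqrt{-11617} = i \sqrt{11617}$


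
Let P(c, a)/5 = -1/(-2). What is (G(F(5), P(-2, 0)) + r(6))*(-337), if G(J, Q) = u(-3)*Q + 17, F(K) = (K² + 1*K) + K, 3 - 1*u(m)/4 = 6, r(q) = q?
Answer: 2359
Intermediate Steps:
u(m) = -12 (u(m) = 12 - 4*6 = 12 - 24 = -12)
F(K) = K² + 2*K (F(K) = (K² + K) + K = (K + K²) + K = K² + 2*K)
P(c, a) = 5/2 (P(c, a) = 5*(-1/(-2)) = 5*(-1*(-½)) = 5*(½) = 5/2)
G(J, Q) = 17 - 12*Q (G(J, Q) = -12*Q + 17 = 17 - 12*Q)
(G(F(5), P(-2, 0)) + r(6))*(-337) = ((17 - 12*5/2) + 6)*(-337) = ((17 - 30) + 6)*(-337) = (-13 + 6)*(-337) = -7*(-337) = 2359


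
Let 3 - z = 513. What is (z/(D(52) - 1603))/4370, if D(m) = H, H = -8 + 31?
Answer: 51/690460 ≈ 7.3864e-5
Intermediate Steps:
H = 23
D(m) = 23
z = -510 (z = 3 - 1*513 = 3 - 513 = -510)
(z/(D(52) - 1603))/4370 = -510/(23 - 1603)/4370 = -510/(-1580)*(1/4370) = -510*(-1/1580)*(1/4370) = (51/158)*(1/4370) = 51/690460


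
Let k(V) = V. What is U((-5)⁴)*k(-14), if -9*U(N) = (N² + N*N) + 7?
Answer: 3645866/3 ≈ 1.2153e+6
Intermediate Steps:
U(N) = -7/9 - 2*N²/9 (U(N) = -((N² + N*N) + 7)/9 = -((N² + N²) + 7)/9 = -(2*N² + 7)/9 = -(7 + 2*N²)/9 = -7/9 - 2*N²/9)
U((-5)⁴)*k(-14) = (-7/9 - 2*((-5)⁴)²/9)*(-14) = (-7/9 - 2/9*625²)*(-14) = (-7/9 - 2/9*390625)*(-14) = (-7/9 - 781250/9)*(-14) = -260419/3*(-14) = 3645866/3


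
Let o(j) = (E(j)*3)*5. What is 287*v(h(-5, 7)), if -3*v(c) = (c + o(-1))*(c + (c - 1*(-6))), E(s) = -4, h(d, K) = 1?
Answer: 135464/3 ≈ 45155.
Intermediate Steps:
o(j) = -60 (o(j) = -4*3*5 = -12*5 = -60)
v(c) = -(-60 + c)*(6 + 2*c)/3 (v(c) = -(c - 60)*(c + (c - 1*(-6)))/3 = -(-60 + c)*(c + (c + 6))/3 = -(-60 + c)*(c + (6 + c))/3 = -(-60 + c)*(6 + 2*c)/3)
287*v(h(-5, 7)) = 287*(120 + 38*1 - ⅔*1²) = 287*(120 + 38 - ⅔*1) = 287*(120 + 38 - ⅔) = 287*(472/3) = 135464/3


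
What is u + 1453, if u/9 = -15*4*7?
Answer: -2327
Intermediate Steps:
u = -3780 (u = 9*(-15*4*7) = 9*(-60*7) = 9*(-420) = -3780)
u + 1453 = -3780 + 1453 = -2327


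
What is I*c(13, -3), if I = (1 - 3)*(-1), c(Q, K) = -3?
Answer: -6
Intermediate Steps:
I = 2 (I = -2*(-1) = 2)
I*c(13, -3) = 2*(-3) = -6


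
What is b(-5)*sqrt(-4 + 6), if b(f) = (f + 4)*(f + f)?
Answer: 10*sqrt(2) ≈ 14.142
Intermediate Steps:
b(f) = 2*f*(4 + f) (b(f) = (4 + f)*(2*f) = 2*f*(4 + f))
b(-5)*sqrt(-4 + 6) = (2*(-5)*(4 - 5))*sqrt(-4 + 6) = (2*(-5)*(-1))*sqrt(2) = 10*sqrt(2)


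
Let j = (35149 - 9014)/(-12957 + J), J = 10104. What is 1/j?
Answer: -2853/26135 ≈ -0.10916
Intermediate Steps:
j = -26135/2853 (j = (35149 - 9014)/(-12957 + 10104) = 26135/(-2853) = 26135*(-1/2853) = -26135/2853 ≈ -9.1605)
1/j = 1/(-26135/2853) = -2853/26135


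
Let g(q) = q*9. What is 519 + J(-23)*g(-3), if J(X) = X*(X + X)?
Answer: -28047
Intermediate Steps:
J(X) = 2*X**2 (J(X) = X*(2*X) = 2*X**2)
g(q) = 9*q
519 + J(-23)*g(-3) = 519 + (2*(-23)**2)*(9*(-3)) = 519 + (2*529)*(-27) = 519 + 1058*(-27) = 519 - 28566 = -28047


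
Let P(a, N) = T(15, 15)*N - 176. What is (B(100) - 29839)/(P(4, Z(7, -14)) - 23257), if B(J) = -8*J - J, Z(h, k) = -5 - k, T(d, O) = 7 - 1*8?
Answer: 30739/23442 ≈ 1.3113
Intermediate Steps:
T(d, O) = -1 (T(d, O) = 7 - 8 = -1)
B(J) = -9*J
P(a, N) = -176 - N (P(a, N) = -N - 176 = -176 - N)
(B(100) - 29839)/(P(4, Z(7, -14)) - 23257) = (-9*100 - 29839)/((-176 - (-5 - 1*(-14))) - 23257) = (-900 - 29839)/((-176 - (-5 + 14)) - 23257) = -30739/((-176 - 1*9) - 23257) = -30739/((-176 - 9) - 23257) = -30739/(-185 - 23257) = -30739/(-23442) = -30739*(-1/23442) = 30739/23442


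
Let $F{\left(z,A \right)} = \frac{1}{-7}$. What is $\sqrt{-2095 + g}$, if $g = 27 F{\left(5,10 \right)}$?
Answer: $\frac{2 i \sqrt{25711}}{7} \approx 45.813 i$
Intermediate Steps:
$F{\left(z,A \right)} = - \frac{1}{7}$
$g = - \frac{27}{7}$ ($g = 27 \left(- \frac{1}{7}\right) = - \frac{27}{7} \approx -3.8571$)
$\sqrt{-2095 + g} = \sqrt{-2095 - \frac{27}{7}} = \sqrt{- \frac{14692}{7}} = \frac{2 i \sqrt{25711}}{7}$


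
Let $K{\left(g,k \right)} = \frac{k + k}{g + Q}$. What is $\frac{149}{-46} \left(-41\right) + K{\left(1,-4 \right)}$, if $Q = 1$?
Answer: $\frac{5925}{46} \approx 128.8$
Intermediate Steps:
$K{\left(g,k \right)} = \frac{2 k}{1 + g}$ ($K{\left(g,k \right)} = \frac{k + k}{g + 1} = \frac{2 k}{1 + g}$)
$\frac{149}{-46} \left(-41\right) + K{\left(1,-4 \right)} = \frac{149}{-46} \left(-41\right) + 2 \left(-4\right) \frac{1}{1 + 1} = 149 \left(- \frac{1}{46}\right) \left(-41\right) + 2 \left(-4\right) \frac{1}{2} = \left(- \frac{149}{46}\right) \left(-41\right) + 2 \left(-4\right) \frac{1}{2} = \frac{6109}{46} - 4 = \frac{5925}{46}$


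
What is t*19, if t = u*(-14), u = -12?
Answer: 3192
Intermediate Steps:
t = 168 (t = -12*(-14) = 168)
t*19 = 168*19 = 3192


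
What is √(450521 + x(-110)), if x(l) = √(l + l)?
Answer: √(450521 + 2*I*√55) ≈ 671.21 + 0.01*I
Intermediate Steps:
x(l) = √2*√l (x(l) = √(2*l) = √2*√l)
√(450521 + x(-110)) = √(450521 + √2*√(-110)) = √(450521 + √2*(I*√110)) = √(450521 + 2*I*√55)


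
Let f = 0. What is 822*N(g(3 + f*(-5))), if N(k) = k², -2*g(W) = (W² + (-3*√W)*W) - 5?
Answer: 106449/2 - 14796*√3 ≈ 27597.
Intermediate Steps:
g(W) = 5/2 - W²/2 + 3*W^(3/2)/2 (g(W) = -((W² + (-3*√W)*W) - 5)/2 = -((W² - 3*W^(3/2)) - 5)/2 = -(-5 + W² - 3*W^(3/2))/2 = 5/2 - W²/2 + 3*W^(3/2)/2)
822*N(g(3 + f*(-5))) = 822*(5/2 - (3 + 0*(-5))²/2 + 3*(3 + 0*(-5))^(3/2)/2)² = 822*(5/2 - (3 + 0)²/2 + 3*(3 + 0)^(3/2)/2)² = 822*(5/2 - ½*3² + 3*3^(3/2)/2)² = 822*(5/2 - ½*9 + 3*(3*√3)/2)² = 822*(5/2 - 9/2 + 9*√3/2)² = 822*(-2 + 9*√3/2)²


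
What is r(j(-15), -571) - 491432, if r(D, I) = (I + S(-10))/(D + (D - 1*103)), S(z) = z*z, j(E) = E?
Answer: -65359985/133 ≈ -4.9143e+5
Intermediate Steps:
S(z) = z²
r(D, I) = (100 + I)/(-103 + 2*D) (r(D, I) = (I + (-10)²)/(D + (D - 1*103)) = (I + 100)/(D + (D - 103)) = (100 + I)/(D + (-103 + D)) = (100 + I)/(-103 + 2*D))
r(j(-15), -571) - 491432 = (100 - 571)/(-103 + 2*(-15)) - 491432 = -471/(-103 - 30) - 491432 = -471/(-133) - 491432 = -1/133*(-471) - 491432 = 471/133 - 491432 = -65359985/133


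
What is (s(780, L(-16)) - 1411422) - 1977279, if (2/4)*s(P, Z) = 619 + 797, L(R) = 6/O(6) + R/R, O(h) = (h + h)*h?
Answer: -3385869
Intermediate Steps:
O(h) = 2*h² (O(h) = (2*h)*h = 2*h²)
L(R) = 13/12 (L(R) = 6/((2*6²)) + R/R = 6/((2*36)) + 1 = 6/72 + 1 = 6*(1/72) + 1 = 1/12 + 1 = 13/12)
s(P, Z) = 2832 (s(P, Z) = 2*(619 + 797) = 2*1416 = 2832)
(s(780, L(-16)) - 1411422) - 1977279 = (2832 - 1411422) - 1977279 = -1408590 - 1977279 = -3385869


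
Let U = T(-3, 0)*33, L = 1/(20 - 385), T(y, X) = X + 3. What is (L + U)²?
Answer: 1305665956/133225 ≈ 9800.5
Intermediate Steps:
T(y, X) = 3 + X
L = -1/365 (L = 1/(-365) = -1/365 ≈ -0.0027397)
U = 99 (U = (3 + 0)*33 = 3*33 = 99)
(L + U)² = (-1/365 + 99)² = (36134/365)² = 1305665956/133225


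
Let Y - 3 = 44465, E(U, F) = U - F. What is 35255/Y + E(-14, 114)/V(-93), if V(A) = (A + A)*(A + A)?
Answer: 303497519/384603732 ≈ 0.78912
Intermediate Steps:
Y = 44468 (Y = 3 + 44465 = 44468)
V(A) = 4*A**2 (V(A) = (2*A)*(2*A) = 4*A**2)
35255/Y + E(-14, 114)/V(-93) = 35255/44468 + (-14 - 1*114)/((4*(-93)**2)) = 35255*(1/44468) + (-14 - 114)/((4*8649)) = 35255/44468 - 128/34596 = 35255/44468 - 128*1/34596 = 35255/44468 - 32/8649 = 303497519/384603732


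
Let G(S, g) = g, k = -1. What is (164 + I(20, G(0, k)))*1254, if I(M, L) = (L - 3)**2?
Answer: 225720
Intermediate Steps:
I(M, L) = (-3 + L)**2
(164 + I(20, G(0, k)))*1254 = (164 + (-3 - 1)**2)*1254 = (164 + (-4)**2)*1254 = (164 + 16)*1254 = 180*1254 = 225720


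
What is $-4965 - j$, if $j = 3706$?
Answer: $-8671$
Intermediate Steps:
$-4965 - j = -4965 - 3706 = -8671$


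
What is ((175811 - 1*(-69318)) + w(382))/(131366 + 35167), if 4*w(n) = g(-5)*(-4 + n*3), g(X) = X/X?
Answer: 490829/333066 ≈ 1.4737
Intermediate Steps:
g(X) = 1
w(n) = -1 + 3*n/4 (w(n) = (1*(-4 + n*3))/4 = (1*(-4 + 3*n))/4 = (-4 + 3*n)/4 = -1 + 3*n/4)
((175811 - 1*(-69318)) + w(382))/(131366 + 35167) = ((175811 - 1*(-69318)) + (-1 + (¾)*382))/(131366 + 35167) = ((175811 + 69318) + (-1 + 573/2))/166533 = (245129 + 571/2)*(1/166533) = (490829/2)*(1/166533) = 490829/333066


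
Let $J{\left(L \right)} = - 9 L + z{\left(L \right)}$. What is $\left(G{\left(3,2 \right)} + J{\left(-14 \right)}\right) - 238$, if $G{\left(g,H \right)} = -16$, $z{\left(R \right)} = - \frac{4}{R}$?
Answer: $- \frac{894}{7} \approx -127.71$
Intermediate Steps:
$J{\left(L \right)} = - 9 L - \frac{4}{L}$
$\left(G{\left(3,2 \right)} + J{\left(-14 \right)}\right) - 238 = \left(-16 - \left(-126 + \frac{4}{-14}\right)\right) - 238 = \left(-16 + \left(126 - - \frac{2}{7}\right)\right) - 238 = \left(-16 + \left(126 + \frac{2}{7}\right)\right) - 238 = \left(-16 + \frac{884}{7}\right) - 238 = \frac{772}{7} - 238 = - \frac{894}{7}$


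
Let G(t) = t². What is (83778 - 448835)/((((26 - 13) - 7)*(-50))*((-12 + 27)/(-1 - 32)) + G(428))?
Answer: -4015627/2016524 ≈ -1.9914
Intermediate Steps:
(83778 - 448835)/((((26 - 13) - 7)*(-50))*((-12 + 27)/(-1 - 32)) + G(428)) = (83778 - 448835)/((((26 - 13) - 7)*(-50))*((-12 + 27)/(-1 - 32)) + 428²) = -365057/(((13 - 7)*(-50))*(15/(-33)) + 183184) = -365057/((6*(-50))*(15*(-1/33)) + 183184) = -365057/(-300*(-5/11) + 183184) = -365057/(1500/11 + 183184) = -365057/2016524/11 = -365057*11/2016524 = -4015627/2016524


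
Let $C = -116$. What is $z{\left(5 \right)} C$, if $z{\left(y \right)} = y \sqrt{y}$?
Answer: $- 580 \sqrt{5} \approx -1296.9$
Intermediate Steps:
$z{\left(y \right)} = y^{\frac{3}{2}}$
$z{\left(5 \right)} C = 5^{\frac{3}{2}} \left(-116\right) = 5 \sqrt{5} \left(-116\right) = - 580 \sqrt{5}$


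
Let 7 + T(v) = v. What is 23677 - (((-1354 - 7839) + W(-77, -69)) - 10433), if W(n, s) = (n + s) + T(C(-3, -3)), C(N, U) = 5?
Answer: 43451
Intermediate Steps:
T(v) = -7 + v
W(n, s) = -2 + n + s (W(n, s) = (n + s) + (-7 + 5) = (n + s) - 2 = -2 + n + s)
23677 - (((-1354 - 7839) + W(-77, -69)) - 10433) = 23677 - (((-1354 - 7839) + (-2 - 77 - 69)) - 10433) = 23677 - ((-9193 - 148) - 10433) = 23677 - (-9341 - 10433) = 23677 - 1*(-19774) = 23677 + 19774 = 43451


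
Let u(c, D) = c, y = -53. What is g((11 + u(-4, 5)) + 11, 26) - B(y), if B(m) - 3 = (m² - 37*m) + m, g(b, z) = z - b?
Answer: -4712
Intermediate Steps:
B(m) = 3 + m² - 36*m (B(m) = 3 + ((m² - 37*m) + m) = 3 + (m² - 36*m) = 3 + m² - 36*m)
g((11 + u(-4, 5)) + 11, 26) - B(y) = (26 - ((11 - 4) + 11)) - (3 + (-53)² - 36*(-53)) = (26 - (7 + 11)) - (3 + 2809 + 1908) = (26 - 1*18) - 1*4720 = (26 - 18) - 4720 = 8 - 4720 = -4712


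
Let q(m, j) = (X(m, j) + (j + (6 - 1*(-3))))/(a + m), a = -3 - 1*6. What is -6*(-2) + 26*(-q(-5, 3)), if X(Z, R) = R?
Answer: 279/7 ≈ 39.857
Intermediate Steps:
a = -9 (a = -3 - 6 = -9)
q(m, j) = (9 + 2*j)/(-9 + m) (q(m, j) = (j + (j + (6 - 1*(-3))))/(-9 + m) = (j + (j + (6 + 3)))/(-9 + m) = (j + (j + 9))/(-9 + m) = (j + (9 + j))/(-9 + m) = (9 + 2*j)/(-9 + m))
-6*(-2) + 26*(-q(-5, 3)) = -6*(-2) + 26*(-(9 + 2*3)/(-9 - 5)) = 12 + 26*(-(9 + 6)/(-14)) = 12 + 26*(-(-1)*15/14) = 12 + 26*(-1*(-15/14)) = 12 + 26*(15/14) = 12 + 195/7 = 279/7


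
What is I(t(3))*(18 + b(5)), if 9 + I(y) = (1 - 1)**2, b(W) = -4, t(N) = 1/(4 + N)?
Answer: -126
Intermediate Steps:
I(y) = -9 (I(y) = -9 + (1 - 1)**2 = -9 + 0**2 = -9 + 0 = -9)
I(t(3))*(18 + b(5)) = -9*(18 - 4) = -9*14 = -126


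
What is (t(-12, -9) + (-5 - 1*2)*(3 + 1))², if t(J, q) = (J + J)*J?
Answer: 67600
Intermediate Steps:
t(J, q) = 2*J² (t(J, q) = (2*J)*J = 2*J²)
(t(-12, -9) + (-5 - 1*2)*(3 + 1))² = (2*(-12)² + (-5 - 1*2)*(3 + 1))² = (2*144 + (-5 - 2)*4)² = (288 - 7*4)² = (288 - 28)² = 260² = 67600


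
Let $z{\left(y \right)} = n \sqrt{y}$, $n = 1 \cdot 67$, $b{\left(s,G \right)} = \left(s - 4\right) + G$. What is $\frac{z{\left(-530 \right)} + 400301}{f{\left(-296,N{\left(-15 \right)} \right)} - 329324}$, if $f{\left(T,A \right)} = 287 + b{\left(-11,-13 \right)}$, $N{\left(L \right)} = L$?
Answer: $- \frac{36391}{29915} - \frac{67 i \sqrt{530}}{329065} \approx -1.2165 - 0.0046874 i$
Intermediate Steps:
$b{\left(s,G \right)} = -4 + G + s$ ($b{\left(s,G \right)} = \left(-4 + s\right) + G = -4 + G + s$)
$n = 67$
$f{\left(T,A \right)} = 259$ ($f{\left(T,A \right)} = 287 - 28 = 259$)
$z{\left(y \right)} = 67 \sqrt{y}$
$\frac{z{\left(-530 \right)} + 400301}{f{\left(-296,N{\left(-15 \right)} \right)} - 329324} = \frac{67 \sqrt{-530} + 400301}{259 - 329324} = \frac{67 i \sqrt{530} + 400301}{-329065} = \left(67 i \sqrt{530} + 400301\right) \left(- \frac{1}{329065}\right) = \left(400301 + 67 i \sqrt{530}\right) \left(- \frac{1}{329065}\right) = - \frac{36391}{29915} - \frac{67 i \sqrt{530}}{329065}$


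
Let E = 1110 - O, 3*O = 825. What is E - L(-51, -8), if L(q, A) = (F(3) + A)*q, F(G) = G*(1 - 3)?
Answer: 121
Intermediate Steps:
O = 275 (O = (1/3)*825 = 275)
F(G) = -2*G (F(G) = G*(-2) = -2*G)
L(q, A) = q*(-6 + A) (L(q, A) = (-2*3 + A)*q = (-6 + A)*q = q*(-6 + A))
E = 835 (E = 1110 - 1*275 = 1110 - 275 = 835)
E - L(-51, -8) = 835 - (-51)*(-6 - 8) = 835 - (-51)*(-14) = 835 - 1*714 = 835 - 714 = 121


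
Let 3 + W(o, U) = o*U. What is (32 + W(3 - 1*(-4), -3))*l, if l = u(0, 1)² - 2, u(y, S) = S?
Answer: -8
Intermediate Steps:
l = -1 (l = 1² - 2 = 1 - 2 = -1)
W(o, U) = -3 + U*o (W(o, U) = -3 + o*U = -3 + U*o)
(32 + W(3 - 1*(-4), -3))*l = (32 + (-3 - 3*(3 - 1*(-4))))*(-1) = (32 + (-3 - 3*(3 + 4)))*(-1) = (32 + (-3 - 3*7))*(-1) = (32 + (-3 - 21))*(-1) = (32 - 24)*(-1) = 8*(-1) = -8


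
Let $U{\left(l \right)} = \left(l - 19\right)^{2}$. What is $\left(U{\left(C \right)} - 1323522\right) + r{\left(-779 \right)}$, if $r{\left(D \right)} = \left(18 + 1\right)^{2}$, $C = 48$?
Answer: $-1322320$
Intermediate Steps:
$U{\left(l \right)} = \left(-19 + l\right)^{2}$
$r{\left(D \right)} = 361$ ($r{\left(D \right)} = 19^{2} = 361$)
$\left(U{\left(C \right)} - 1323522\right) + r{\left(-779 \right)} = \left(\left(-19 + 48\right)^{2} - 1323522\right) + 361 = \left(29^{2} - 1323522\right) + 361 = \left(841 - 1323522\right) + 361 = -1322681 + 361 = -1322320$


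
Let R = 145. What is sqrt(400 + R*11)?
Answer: sqrt(1995) ≈ 44.665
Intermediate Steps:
sqrt(400 + R*11) = sqrt(400 + 145*11) = sqrt(400 + 1595) = sqrt(1995)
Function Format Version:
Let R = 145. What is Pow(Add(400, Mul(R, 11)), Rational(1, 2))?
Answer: Pow(1995, Rational(1, 2)) ≈ 44.665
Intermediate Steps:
Pow(Add(400, Mul(R, 11)), Rational(1, 2)) = Pow(Add(400, Mul(145, 11)), Rational(1, 2)) = Pow(Add(400, 1595), Rational(1, 2)) = Pow(1995, Rational(1, 2))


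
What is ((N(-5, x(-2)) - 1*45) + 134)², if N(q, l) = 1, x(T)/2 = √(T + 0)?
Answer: 8100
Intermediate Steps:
x(T) = 2*√T (x(T) = 2*√(T + 0) = 2*√T)
((N(-5, x(-2)) - 1*45) + 134)² = ((1 - 1*45) + 134)² = ((1 - 45) + 134)² = (-44 + 134)² = 90² = 8100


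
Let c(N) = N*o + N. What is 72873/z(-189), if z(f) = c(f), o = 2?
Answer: -2699/21 ≈ -128.52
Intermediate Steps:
c(N) = 3*N (c(N) = N*2 + N = 2*N + N = 3*N)
z(f) = 3*f
72873/z(-189) = 72873/((3*(-189))) = 72873/(-567) = 72873*(-1/567) = -2699/21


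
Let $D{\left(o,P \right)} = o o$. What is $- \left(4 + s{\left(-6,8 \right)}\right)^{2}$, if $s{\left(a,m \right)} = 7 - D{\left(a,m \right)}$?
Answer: $-625$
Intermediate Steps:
$D{\left(o,P \right)} = o^{2}$
$s{\left(a,m \right)} = 7 - a^{2}$
$- \left(4 + s{\left(-6,8 \right)}\right)^{2} = - \left(4 + \left(7 - \left(-6\right)^{2}\right)\right)^{2} = - \left(4 + \left(7 - 36\right)\right)^{2} = - \left(4 - 29\right)^{2} = - \left(-25\right)^{2} = \left(-1\right) 625 = -625$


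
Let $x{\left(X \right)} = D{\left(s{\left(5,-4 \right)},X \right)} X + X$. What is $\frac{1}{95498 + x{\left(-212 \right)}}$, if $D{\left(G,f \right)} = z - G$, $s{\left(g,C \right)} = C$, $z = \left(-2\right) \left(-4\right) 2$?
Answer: $\frac{1}{91046} \approx 1.0983 \cdot 10^{-5}$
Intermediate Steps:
$z = 16$ ($z = 8 \cdot 2 = 16$)
$D{\left(G,f \right)} = 16 - G$
$x{\left(X \right)} = 21 X$ ($x{\left(X \right)} = \left(16 - -4\right) X + X = \left(16 + 4\right) X + X = 20 X + X = 21 X$)
$\frac{1}{95498 + x{\left(-212 \right)}} = \frac{1}{95498 + 21 \left(-212\right)} = \frac{1}{95498 - 4452} = \frac{1}{91046}$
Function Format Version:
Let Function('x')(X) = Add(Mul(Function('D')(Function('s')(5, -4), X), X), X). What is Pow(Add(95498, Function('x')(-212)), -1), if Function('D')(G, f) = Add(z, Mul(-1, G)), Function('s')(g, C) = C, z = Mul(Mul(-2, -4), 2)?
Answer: Rational(1, 91046) ≈ 1.0983e-5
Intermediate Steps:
z = 16 (z = Mul(8, 2) = 16)
Function('D')(G, f) = Add(16, Mul(-1, G))
Function('x')(X) = Mul(21, X) (Function('x')(X) = Add(Mul(Add(16, Mul(-1, -4)), X), X) = Add(Mul(Add(16, 4), X), X) = Add(Mul(20, X), X) = Mul(21, X))
Pow(Add(95498, Function('x')(-212)), -1) = Pow(Add(95498, Mul(21, -212)), -1) = Pow(Add(95498, -4452), -1) = Pow(91046, -1) = Rational(1, 91046)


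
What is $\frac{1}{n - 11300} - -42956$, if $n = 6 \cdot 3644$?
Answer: $\frac{453787185}{10564} \approx 42956.0$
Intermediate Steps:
$n = 21864$
$\frac{1}{n - 11300} - -42956 = \frac{1}{21864 - 11300} - -42956 = \frac{1}{10564} + 42956 = \frac{453787185}{10564}$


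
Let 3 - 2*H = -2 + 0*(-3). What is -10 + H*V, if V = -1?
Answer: -25/2 ≈ -12.500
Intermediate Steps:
H = 5/2 (H = 3/2 - (-2 + 0*(-3))/2 = 3/2 - (-2 + 0)/2 = 3/2 - 1/2*(-2) = 3/2 + 1 = 5/2 ≈ 2.5000)
-10 + H*V = -10 + (5/2)*(-1) = -10 - 5/2 = -25/2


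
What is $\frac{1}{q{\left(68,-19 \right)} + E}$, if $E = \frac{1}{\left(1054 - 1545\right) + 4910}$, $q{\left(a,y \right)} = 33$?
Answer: $\frac{4419}{145828} \approx 0.030303$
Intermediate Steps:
$E = \frac{1}{4419}$ ($E = \frac{1}{-491 + 4910} = \frac{1}{4419} \approx 0.0002263$)
$\frac{1}{q{\left(68,-19 \right)} + E} = \frac{1}{33 + \frac{1}{4419}} = \frac{1}{\frac{145828}{4419}} = \frac{4419}{145828}$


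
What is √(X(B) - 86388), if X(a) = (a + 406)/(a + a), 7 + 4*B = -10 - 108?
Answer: I*√215984990/50 ≈ 293.93*I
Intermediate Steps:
B = -125/4 (B = -7/4 + (-10 - 108)/4 = -7/4 + (¼)*(-118) = -7/4 - 59/2 = -125/4 ≈ -31.250)
X(a) = (406 + a)/(2*a) (X(a) = (406 + a)/((2*a)) = (406 + a)*(1/(2*a)) = (406 + a)/(2*a))
√(X(B) - 86388) = √((406 - 125/4)/(2*(-125/4)) - 86388) = √((½)*(-4/125)*(1499/4) - 86388) = √(-1499/250 - 86388) = √(-21598499/250) = I*√215984990/50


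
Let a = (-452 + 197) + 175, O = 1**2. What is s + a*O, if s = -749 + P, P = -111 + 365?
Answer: -575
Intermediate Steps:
P = 254
O = 1
s = -495 (s = -749 + 254 = -495)
a = -80 (a = -255 + 175 = -80)
s + a*O = -495 - 80*1 = -495 - 80 = -575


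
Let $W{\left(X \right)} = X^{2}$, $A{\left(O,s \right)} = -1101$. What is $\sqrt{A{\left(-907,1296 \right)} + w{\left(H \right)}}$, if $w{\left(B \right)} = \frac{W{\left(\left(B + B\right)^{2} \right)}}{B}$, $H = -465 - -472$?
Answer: $\sqrt{4387} \approx 66.234$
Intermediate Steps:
$H = 7$ ($H = -465 + 472 = 7$)
$w{\left(B \right)} = 16 B^{3}$ ($w{\left(B \right)} = \frac{\left(\left(B + B\right)^{2}\right)^{2}}{B} = \frac{\left(\left(2 B\right)^{2}\right)^{2}}{B} = \frac{\left(4 B^{2}\right)^{2}}{B} = \frac{16 B^{4}}{B} = 16 B^{3}$)
$\sqrt{A{\left(-907,1296 \right)} + w{\left(H \right)}} = \sqrt{-1101 + 16 \cdot 7^{3}} = \sqrt{-1101 + 16 \cdot 343} = \sqrt{-1101 + 5488} = \sqrt{4387}$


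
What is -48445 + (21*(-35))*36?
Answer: -74905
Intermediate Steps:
-48445 + (21*(-35))*36 = -48445 - 735*36 = -48445 - 26460 = -74905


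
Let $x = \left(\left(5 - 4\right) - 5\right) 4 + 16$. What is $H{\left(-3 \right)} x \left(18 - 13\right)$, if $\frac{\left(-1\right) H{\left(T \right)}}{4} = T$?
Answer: $0$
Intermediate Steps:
$H{\left(T \right)} = - 4 T$
$x = 0$ ($x = \left(\left(5 - 4\right) - 5\right) 4 + 16 = \left(1 - 5\right) 4 + 16 = \left(-4\right) 4 + 16 = -16 + 16 = 0$)
$H{\left(-3 \right)} x \left(18 - 13\right) = \left(-4\right) \left(-3\right) 0 \left(18 - 13\right) = 12 \cdot 0 \left(18 - 13\right) = 0 \cdot 5 = 0$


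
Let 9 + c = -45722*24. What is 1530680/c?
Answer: -1530680/1097337 ≈ -1.3949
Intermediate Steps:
c = -1097337 (c = -9 - 45722*24 = -9 - 1097328 = -1097337)
1530680/c = 1530680/(-1097337) = 1530680*(-1/1097337) = -1530680/1097337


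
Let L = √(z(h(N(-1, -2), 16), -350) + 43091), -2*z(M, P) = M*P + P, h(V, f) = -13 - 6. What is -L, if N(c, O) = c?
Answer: -√39941 ≈ -199.85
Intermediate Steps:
h(V, f) = -19
z(M, P) = -P/2 - M*P/2 (z(M, P) = -(M*P + P)/2 = -(P + M*P)/2 = -P/2 - M*P/2)
L = √39941 (L = √(-½*(-350)*(1 - 19) + 43091) = √(-½*(-350)*(-18) + 43091) = √(-3150 + 43091) = √39941 ≈ 199.85)
-L = -√39941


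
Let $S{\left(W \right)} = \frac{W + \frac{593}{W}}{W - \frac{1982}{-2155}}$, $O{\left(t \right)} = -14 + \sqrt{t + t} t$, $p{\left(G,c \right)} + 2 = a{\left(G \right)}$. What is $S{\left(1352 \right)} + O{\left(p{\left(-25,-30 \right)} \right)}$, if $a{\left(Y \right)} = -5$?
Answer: $- \frac{51244967941}{3941812784} - 7 i \sqrt{14} \approx -13.0 - 26.192 i$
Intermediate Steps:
$p{\left(G,c \right)} = -7$ ($p{\left(G,c \right)} = -2 - 5 = -7$)
$O{\left(t \right)} = -14 + \sqrt{2} t^{\frac{3}{2}}$ ($O{\left(t \right)} = -14 + \sqrt{2 t} t = -14 + \sqrt{2} \sqrt{t} t = -14 + \sqrt{2} t^{\frac{3}{2}}$)
$S{\left(W \right)} = \frac{W + \frac{593}{W}}{\frac{1982}{2155} + W}$ ($S{\left(W \right)} = \frac{W + \frac{593}{W}}{W - - \frac{1982}{2155}} = \frac{W + \frac{593}{W}}{W + \frac{1982}{2155}} = \frac{W + \frac{593}{W}}{\frac{1982}{2155} + W}$)
$S{\left(1352 \right)} + O{\left(p{\left(-25,-30 \right)} \right)} = \frac{2155 \left(593 + 1352^{2}\right)}{1352 \left(1982 + 2155 \cdot 1352\right)} - \left(14 - \sqrt{2} \left(-7\right)^{\frac{3}{2}}\right) = 2155 \cdot \frac{1}{1352} \frac{1}{1982 + 2913560} \left(593 + 1827904\right) - \left(14 - \sqrt{2} \left(- 7 i \sqrt{7}\right)\right) = 2155 \cdot \frac{1}{1352} \cdot \frac{1}{2915542} \cdot 1828497 - \left(14 + 7 i \sqrt{14}\right) = \frac{3940411035}{3941812784} - \left(14 + 7 i \sqrt{14}\right) = - \frac{51244967941}{3941812784} - 7 i \sqrt{14}$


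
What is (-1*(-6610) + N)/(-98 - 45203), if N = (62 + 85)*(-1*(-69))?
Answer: -16753/45301 ≈ -0.36982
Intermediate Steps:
N = 10143 (N = 147*69 = 10143)
(-1*(-6610) + N)/(-98 - 45203) = (-1*(-6610) + 10143)/(-98 - 45203) = (6610 + 10143)/(-45301) = 16753*(-1/45301) = -16753/45301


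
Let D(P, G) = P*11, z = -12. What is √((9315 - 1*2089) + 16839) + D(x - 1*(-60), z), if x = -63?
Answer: -33 + √24065 ≈ 122.13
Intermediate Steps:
D(P, G) = 11*P
√((9315 - 1*2089) + 16839) + D(x - 1*(-60), z) = √((9315 - 1*2089) + 16839) + 11*(-63 - 1*(-60)) = √((9315 - 2089) + 16839) + 11*(-63 + 60) = √(7226 + 16839) + 11*(-3) = √24065 - 33 = -33 + √24065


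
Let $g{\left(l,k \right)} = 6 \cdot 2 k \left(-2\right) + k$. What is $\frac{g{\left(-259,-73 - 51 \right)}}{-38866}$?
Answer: $- \frac{1426}{19433} \approx -0.07338$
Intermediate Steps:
$g{\left(l,k \right)} = - 23 k$ ($g{\left(l,k \right)} = 6 \left(- 4 k\right) + k = - 24 k + k = - 23 k$)
$\frac{g{\left(-259,-73 - 51 \right)}}{-38866} = \frac{\left(-23\right) \left(-73 - 51\right)}{-38866} = \left(-23\right) \left(-124\right) \left(- \frac{1}{38866}\right) = 2852 \left(- \frac{1}{38866}\right) = - \frac{1426}{19433}$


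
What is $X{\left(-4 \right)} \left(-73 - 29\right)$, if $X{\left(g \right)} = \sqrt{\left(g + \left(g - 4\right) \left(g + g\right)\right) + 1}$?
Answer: $- 102 \sqrt{61} \approx -796.65$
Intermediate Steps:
$X{\left(g \right)} = \sqrt{1 + g + 2 g \left(-4 + g\right)}$ ($X{\left(g \right)} = \sqrt{\left(g + \left(-4 + g\right) 2 g\right) + 1} = \sqrt{\left(g + 2 g \left(-4 + g\right)\right) + 1} = \sqrt{1 + g + 2 g \left(-4 + g\right)}$)
$X{\left(-4 \right)} \left(-73 - 29\right) = \sqrt{1 - -28 + 2 \left(-4\right)^{2}} \left(-73 - 29\right) = \sqrt{1 + 28 + 2 \cdot 16} \left(-102\right) = \sqrt{1 + 28 + 32} \left(-102\right) = \sqrt{61} \left(-102\right) = - 102 \sqrt{61}$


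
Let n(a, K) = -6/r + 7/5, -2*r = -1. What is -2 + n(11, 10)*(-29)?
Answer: 1527/5 ≈ 305.40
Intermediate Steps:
r = 1/2 (r = -1/2*(-1) = 1/2 ≈ 0.50000)
n(a, K) = -53/5 (n(a, K) = -6/1/2 + 7/5 = -6*2 + 7*(1/5) = -12 + 7/5 = -53/5)
-2 + n(11, 10)*(-29) = -2 - 53/5*(-29) = -2 + 1537/5 = 1527/5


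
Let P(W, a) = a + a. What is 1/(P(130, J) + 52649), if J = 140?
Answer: 1/52929 ≈ 1.8893e-5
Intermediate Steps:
P(W, a) = 2*a
1/(P(130, J) + 52649) = 1/(2*140 + 52649) = 1/(280 + 52649) = 1/52929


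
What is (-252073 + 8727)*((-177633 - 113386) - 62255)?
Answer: 85967814804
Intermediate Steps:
(-252073 + 8727)*((-177633 - 113386) - 62255) = -243346*(-291019 - 62255) = -243346*(-353274) = 85967814804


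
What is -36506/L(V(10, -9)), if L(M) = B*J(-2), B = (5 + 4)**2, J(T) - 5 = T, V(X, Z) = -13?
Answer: -36506/243 ≈ -150.23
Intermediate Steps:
J(T) = 5 + T
B = 81 (B = 9**2 = 81)
L(M) = 243 (L(M) = 81*(5 - 2) = 81*3 = 243)
-36506/L(V(10, -9)) = -36506/243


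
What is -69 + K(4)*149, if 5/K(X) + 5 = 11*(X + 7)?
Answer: -7259/116 ≈ -62.578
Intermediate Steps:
K(X) = 5/(72 + 11*X) (K(X) = 5/(-5 + 11*(X + 7)) = 5/(-5 + 11*(7 + X)) = 5/(-5 + (77 + 11*X)) = 5/(72 + 11*X))
-69 + K(4)*149 = -69 + (5/(72 + 11*4))*149 = -69 + (5/(72 + 44))*149 = -69 + (5/116)*149 = -69 + 745/116 = -7259/116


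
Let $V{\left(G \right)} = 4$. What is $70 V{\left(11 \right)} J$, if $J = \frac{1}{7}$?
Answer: $40$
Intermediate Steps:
$J = \frac{1}{7} \approx 0.14286$
$70 V{\left(11 \right)} J = 70 \cdot 4 \cdot \frac{1}{7} = 280 \cdot \frac{1}{7} = 40$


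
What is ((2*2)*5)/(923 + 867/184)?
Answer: 3680/170699 ≈ 0.021558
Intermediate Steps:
((2*2)*5)/(923 + 867/184) = (4*5)/(923 + 867*(1/184)) = 20/(923 + 867/184) = 20/(170699/184) = 20*(184/170699) = 3680/170699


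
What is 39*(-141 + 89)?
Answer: -2028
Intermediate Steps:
39*(-141 + 89) = 39*(-52) = -2028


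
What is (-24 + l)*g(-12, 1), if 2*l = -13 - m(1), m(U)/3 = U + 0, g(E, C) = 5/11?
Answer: -160/11 ≈ -14.545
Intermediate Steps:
g(E, C) = 5/11 (g(E, C) = 5*(1/11) = 5/11)
m(U) = 3*U (m(U) = 3*(U + 0) = 3*U)
l = -8 (l = (-13 - 3)/2 = (½)*(-16) = -8)
(-24 + l)*g(-12, 1) = (-24 - 8)*(5/11) = -32*5/11 = -160/11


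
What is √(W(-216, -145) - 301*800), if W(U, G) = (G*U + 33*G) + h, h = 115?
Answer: 5*I*√8566 ≈ 462.76*I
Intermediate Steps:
W(U, G) = 115 + 33*G + G*U (W(U, G) = (G*U + 33*G) + 115 = (33*G + G*U) + 115 = 115 + 33*G + G*U)
√(W(-216, -145) - 301*800) = √((115 + 33*(-145) - 145*(-216)) - 301*800) = √((115 - 4785 + 31320) - 240800) = √(26650 - 240800) = √(-214150) = 5*I*√8566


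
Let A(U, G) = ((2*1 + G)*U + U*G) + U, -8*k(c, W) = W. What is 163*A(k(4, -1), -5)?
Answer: -1141/8 ≈ -142.63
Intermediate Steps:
k(c, W) = -W/8
A(U, G) = U + G*U + U*(2 + G) (A(U, G) = ((2 + G)*U + G*U) + U = (U*(2 + G) + G*U) + U = (G*U + U*(2 + G)) + U = U + G*U + U*(2 + G))
163*A(k(4, -1), -5) = 163*((-⅛*(-1))*(3 + 2*(-5))) = 163*((3 - 10)/8) = 163*((⅛)*(-7)) = 163*(-7/8) = -1141/8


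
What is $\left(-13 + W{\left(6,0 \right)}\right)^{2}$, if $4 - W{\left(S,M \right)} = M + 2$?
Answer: $121$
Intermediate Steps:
$W{\left(S,M \right)} = 2 - M$ ($W{\left(S,M \right)} = 4 - \left(M + 2\right) = 4 - \left(2 + M\right) = 2 - M$)
$\left(-13 + W{\left(6,0 \right)}\right)^{2} = \left(-13 + \left(2 - 0\right)\right)^{2} = \left(-13 + \left(2 + 0\right)\right)^{2} = \left(-13 + 2\right)^{2} = \left(-11\right)^{2} = 121$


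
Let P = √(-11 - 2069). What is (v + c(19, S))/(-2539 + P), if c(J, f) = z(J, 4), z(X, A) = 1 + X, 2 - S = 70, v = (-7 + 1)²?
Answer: -142184/6448601 - 224*I*√130/6448601 ≈ -0.022049 - 0.00039605*I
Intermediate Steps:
v = 36 (v = (-6)² = 36)
S = -68 (S = 2 - 1*70 = 2 - 70 = -68)
c(J, f) = 1 + J
P = 4*I*√130 (P = √(-2080) = 4*I*√130 ≈ 45.607*I)
(v + c(19, S))/(-2539 + P) = (36 + (1 + 19))/(-2539 + 4*I*√130) = (36 + 20)/(-2539 + 4*I*√130) = 56/(-2539 + 4*I*√130)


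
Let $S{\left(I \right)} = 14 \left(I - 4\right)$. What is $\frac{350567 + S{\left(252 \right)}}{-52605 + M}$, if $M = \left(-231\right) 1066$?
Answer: $- \frac{16859}{14231} \approx -1.1847$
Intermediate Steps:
$M = -246246$
$S{\left(I \right)} = -56 + 14 I$ ($S{\left(I \right)} = 14 \left(-4 + I\right) = -56 + 14 I$)
$\frac{350567 + S{\left(252 \right)}}{-52605 + M} = \frac{350567 + \left(-56 + 14 \cdot 252\right)}{-52605 - 246246} = \frac{350567 + \left(-56 + 3528\right)}{-298851} = \left(350567 + 3472\right) \left(- \frac{1}{298851}\right) = 354039 \left(- \frac{1}{298851}\right) = - \frac{16859}{14231}$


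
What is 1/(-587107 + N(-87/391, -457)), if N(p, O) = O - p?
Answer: -391/229737437 ≈ -1.7019e-6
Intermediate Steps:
1/(-587107 + N(-87/391, -457)) = 1/(-587107 + (-457 - (-87)/391)) = 1/(-587107 + (-457 - 1*(-87/391))) = 1/(-587107 + (-457 + 87/391)) = 1/(-587107 - 178600/391) = 1/(-229737437/391) = -391/229737437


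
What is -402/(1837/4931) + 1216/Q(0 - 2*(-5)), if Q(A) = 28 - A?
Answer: -16723462/16533 ≈ -1011.5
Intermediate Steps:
-402/(1837/4931) + 1216/Q(0 - 2*(-5)) = -402/(1837/4931) + 1216/(28 - (0 - 2*(-5))) = -402/(1837*(1/4931)) + 1216/(28 - (0 + 10)) = -402/1837/4931 + 1216/(28 - 1*10) = -402*4931/1837 + 1216/(28 - 10) = -1982262/1837 + 1216/18 = -1982262/1837 + 1216*(1/18) = -1982262/1837 + 608/9 = -16723462/16533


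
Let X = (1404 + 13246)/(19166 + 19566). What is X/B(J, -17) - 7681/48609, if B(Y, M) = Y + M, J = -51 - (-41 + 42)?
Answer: -3539942633/21651323562 ≈ -0.16350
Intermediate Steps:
J = -52 (J = -51 - 1*1 = -51 - 1 = -52)
B(Y, M) = M + Y
X = 7325/19366 (X = 14650/38732 = 14650*(1/38732) = 7325/19366 ≈ 0.37824)
X/B(J, -17) - 7681/48609 = 7325/(19366*(-17 - 52)) - 7681/48609 = (7325/19366)/(-69) - 7681*1/48609 = (7325/19366)*(-1/69) - 7681/48609 = -7325/1336254 - 7681/48609 = -3539942633/21651323562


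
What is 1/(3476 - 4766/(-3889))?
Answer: 3889/13522930 ≈ 0.00028759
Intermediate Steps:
1/(3476 - 4766/(-3889)) = 1/(3476 - 4766*(-1/3889)) = 1/(3476 + 4766/3889) = 1/(13522930/3889) = 3889/13522930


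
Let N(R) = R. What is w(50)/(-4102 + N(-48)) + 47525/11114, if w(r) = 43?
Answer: 49187712/11530775 ≈ 4.2658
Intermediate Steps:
w(50)/(-4102 + N(-48)) + 47525/11114 = 43/(-4102 - 48) + 47525/11114 = 43/(-4150) + 47525*(1/11114) = 43*(-1/4150) + 47525/11114 = -43/4150 + 47525/11114 = 49187712/11530775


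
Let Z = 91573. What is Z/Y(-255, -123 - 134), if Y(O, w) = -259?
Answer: -91573/259 ≈ -353.56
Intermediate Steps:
Z/Y(-255, -123 - 134) = 91573/(-259) = 91573*(-1/259) = -91573/259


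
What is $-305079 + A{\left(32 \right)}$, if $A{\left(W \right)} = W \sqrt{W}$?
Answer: $-305079 + 128 \sqrt{2} \approx -3.049 \cdot 10^{5}$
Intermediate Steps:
$A{\left(W \right)} = W^{\frac{3}{2}}$
$-305079 + A{\left(32 \right)} = -305079 + 32^{\frac{3}{2}} = -305079 + 128 \sqrt{2}$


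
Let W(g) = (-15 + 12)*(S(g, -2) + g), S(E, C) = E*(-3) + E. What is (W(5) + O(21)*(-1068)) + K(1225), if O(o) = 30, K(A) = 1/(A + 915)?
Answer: -68533499/2140 ≈ -32025.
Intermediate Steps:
S(E, C) = -2*E (S(E, C) = -3*E + E = -2*E)
K(A) = 1/(915 + A)
W(g) = 3*g (W(g) = (-15 + 12)*(-2*g + g) = -(-3)*g = 3*g)
(W(5) + O(21)*(-1068)) + K(1225) = (3*5 + 30*(-1068)) + 1/(915 + 1225) = (15 - 32040) + 1/2140 = -32025 + 1/2140 = -68533499/2140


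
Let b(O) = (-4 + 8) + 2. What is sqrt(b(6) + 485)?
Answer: sqrt(491) ≈ 22.159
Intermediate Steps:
b(O) = 6 (b(O) = 4 + 2 = 6)
sqrt(b(6) + 485) = sqrt(6 + 485) = sqrt(491)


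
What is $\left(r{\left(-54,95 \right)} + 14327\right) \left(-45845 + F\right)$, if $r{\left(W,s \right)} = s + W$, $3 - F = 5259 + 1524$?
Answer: $-756116000$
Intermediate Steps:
$F = -6780$ ($F = 3 - \left(5259 + 1524\right) = 3 - 6783 = -6780$)
$r{\left(W,s \right)} = W + s$
$\left(r{\left(-54,95 \right)} + 14327\right) \left(-45845 + F\right) = \left(\left(-54 + 95\right) + 14327\right) \left(-45845 - 6780\right) = \left(41 + 14327\right) \left(-52625\right) = 14368 \left(-52625\right) = -756116000$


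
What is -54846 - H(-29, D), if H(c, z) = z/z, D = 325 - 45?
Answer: -54847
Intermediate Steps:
D = 280
H(c, z) = 1
-54846 - H(-29, D) = -54846 - 1*1 = -54846 - 1 = -54847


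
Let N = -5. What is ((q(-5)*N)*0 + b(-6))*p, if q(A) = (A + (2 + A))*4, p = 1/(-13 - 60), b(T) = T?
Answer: 6/73 ≈ 0.082192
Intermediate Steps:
p = -1/73 (p = 1/(-73) = -1/73 ≈ -0.013699)
q(A) = 8 + 8*A (q(A) = (2 + 2*A)*4 = 8 + 8*A)
((q(-5)*N)*0 + b(-6))*p = (((8 + 8*(-5))*(-5))*0 - 6)*(-1/73) = (((8 - 40)*(-5))*0 - 6)*(-1/73) = (-32*(-5)*0 - 6)*(-1/73) = (160*0 - 6)*(-1/73) = (0 - 6)*(-1/73) = -6*(-1/73) = 6/73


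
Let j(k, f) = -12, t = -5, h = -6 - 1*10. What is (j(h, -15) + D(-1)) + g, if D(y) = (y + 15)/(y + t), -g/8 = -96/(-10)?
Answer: -1367/15 ≈ -91.133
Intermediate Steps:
h = -16 (h = -6 - 10 = -16)
g = -384/5 (g = -(-768)/(-10) = -(-768)*(-1)/10 = -8*48/5 = -384/5 ≈ -76.800)
D(y) = (15 + y)/(-5 + y) (D(y) = (y + 15)/(y - 5) = (15 + y)/(-5 + y))
(j(h, -15) + D(-1)) + g = (-12 + (15 - 1)/(-5 - 1)) - 384/5 = (-12 + 14/(-6)) - 384/5 = (-12 - 1/6*14) - 384/5 = (-12 - 7/3) - 384/5 = -43/3 - 384/5 = -1367/15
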